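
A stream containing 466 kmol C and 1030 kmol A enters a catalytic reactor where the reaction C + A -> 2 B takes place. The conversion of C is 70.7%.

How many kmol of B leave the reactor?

659 kmol

C reacted = 0.707 × 466 = 329.5 kmol; ν_C = −1, so ξ = 329.5/1 = 329.5 kmol.
Outlet amounts (n = n₀ + ν ξ):
  C: 466 − 1(329.5) = 136.5
  A: 1030 − 1(329.5) = 700.5
  B: 0 + 2(329.5) = 658.9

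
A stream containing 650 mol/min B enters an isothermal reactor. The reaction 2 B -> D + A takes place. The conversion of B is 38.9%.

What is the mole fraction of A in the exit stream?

0.195

B reacted = 0.389 × 650 = 252.8 mol/min; ν_B = −2, so ξ = 252.8/2 = 126.4 mol/min.
Outlet amounts (n = n₀ + ν ξ):
  B: 650 − 2(126.4) = 397.1
  D: 0 + 1(126.4) = 126.4
  A: 0 + 1(126.4) = 126.4
Total out = 650 mol/min; y_A = 126.4 / 650 = 0.1945.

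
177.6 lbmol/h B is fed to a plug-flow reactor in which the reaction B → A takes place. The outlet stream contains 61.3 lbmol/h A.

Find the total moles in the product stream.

For A: n = n₀ + 1ξ → 61.3 = 0 + 1ξ, giving ξ = 61.3 lbmol/h.
Outlet amounts (n = n₀ + ν ξ):
  B: 177.6 − 1(61.3) = 116.3
  A: 0 + 1(61.3) = 61.3
Total out = 116.3 + 61.3 = 177.6 lbmol/h.

178 lbmol/h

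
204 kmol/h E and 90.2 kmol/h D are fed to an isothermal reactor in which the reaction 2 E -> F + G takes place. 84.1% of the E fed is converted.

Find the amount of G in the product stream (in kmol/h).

E reacted = 0.841 × 204 = 171.6 kmol/h; ν_E = −2, so ξ = 171.6/2 = 85.78 kmol/h.
Outlet amounts (n = n₀ + ν ξ):
  E: 204 − 2(85.78) = 32.44
  F: 0 + 1(85.78) = 85.78
  G: 0 + 1(85.78) = 85.78
  D: 90.2 (inert)

85.8 kmol/h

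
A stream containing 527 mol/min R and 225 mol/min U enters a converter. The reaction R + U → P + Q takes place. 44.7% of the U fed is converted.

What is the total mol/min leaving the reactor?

752 mol/min

U reacted = 0.447 × 225 = 100.6 mol/min; ν_U = −1, so ξ = 100.6/1 = 100.6 mol/min.
Outlet amounts (n = n₀ + ν ξ):
  R: 527 − 1(100.6) = 426.4
  U: 225 − 1(100.6) = 124.4
  P: 0 + 1(100.6) = 100.6
  Q: 0 + 1(100.6) = 100.6
Total out = 426.4 + 124.4 + 100.6 + 100.6 = 752 mol/min.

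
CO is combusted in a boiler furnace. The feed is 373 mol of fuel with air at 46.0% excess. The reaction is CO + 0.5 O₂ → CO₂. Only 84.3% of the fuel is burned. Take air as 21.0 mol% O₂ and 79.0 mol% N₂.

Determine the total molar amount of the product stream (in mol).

Stoichiometric O₂ = 0.5 × 373 = 186.5 mol; O₂ fed = 186.5 × 1.460 = 272.3 mol.
N₂ fed = 272.3 × 79/21 = 1024 mol.
Fuel reacted = 0.843 × 373 → ξ = 314.4 mol.
Outlet (n = n₀ + ν ξ):
  CO: 373 − 1(314.4) = 58.56
  O₂: 272.3 − 0.5(314.4) = 115.1
  N₂: 1024 (inert)
  CO₂: 0 + 1(314.4) = 314.4
Total out = 58.56 + 115.1 + 1024 + 314.4 = 1512 mol.

1510 mol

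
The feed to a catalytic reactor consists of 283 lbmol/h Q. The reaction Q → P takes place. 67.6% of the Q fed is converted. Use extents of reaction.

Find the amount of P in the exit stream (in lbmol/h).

191 lbmol/h

Q reacted = 0.676 × 283 = 191.3 lbmol/h; ν_Q = −1, so ξ = 191.3/1 = 191.3 lbmol/h.
Outlet amounts (n = n₀ + ν ξ):
  Q: 283 − 1(191.3) = 91.69
  P: 0 + 1(191.3) = 191.3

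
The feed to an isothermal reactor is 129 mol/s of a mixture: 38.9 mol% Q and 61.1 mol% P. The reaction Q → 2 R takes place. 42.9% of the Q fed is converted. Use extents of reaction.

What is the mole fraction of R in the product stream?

0.286

Q reacted = 0.429 × 50.18 = 21.53 mol/s; ν_Q = −1, so ξ = 21.53/1 = 21.53 mol/s.
Outlet amounts (n = n₀ + ν ξ):
  Q: 50.18 − 1(21.53) = 28.65
  R: 0 + 2(21.53) = 43.06
  P: 78.82 (inert)
Total out = 150.5 mol/s; y_R = 43.06 / 150.5 = 0.286.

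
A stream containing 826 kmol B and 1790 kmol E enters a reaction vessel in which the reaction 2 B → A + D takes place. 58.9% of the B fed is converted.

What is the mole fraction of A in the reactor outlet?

B reacted = 0.589 × 826 = 486.5 kmol; ν_B = −2, so ξ = 486.5/2 = 243.3 kmol.
Outlet amounts (n = n₀ + ν ξ):
  B: 826 − 2(243.3) = 339.5
  A: 0 + 1(243.3) = 243.3
  D: 0 + 1(243.3) = 243.3
  E: 1790 (inert)
Total out = 2616 kmol; y_A = 243.3 / 2616 = 0.09299.

0.093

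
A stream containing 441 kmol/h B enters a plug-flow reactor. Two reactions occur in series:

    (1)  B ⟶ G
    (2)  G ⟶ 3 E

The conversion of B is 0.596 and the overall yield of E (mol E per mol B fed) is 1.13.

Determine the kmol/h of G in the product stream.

Conversion of B: B consumed = 1ξ₁ = 0.596 × 441 → ξ₁ = 262.8 kmol/h.
Yield of E: 3ξ₂ / 441 = 1.13 → ξ₂ = 166.1 kmol/h.
Outlet amounts (n = n₀ + Σ ν·ξ):
  B: 441 − 1(262.8) = 178.2
  G: 0 + 1(262.8) − 1(166.1) = 96.73
  E: 0 + 3(166.1) = 498.3

96.7 kmol/h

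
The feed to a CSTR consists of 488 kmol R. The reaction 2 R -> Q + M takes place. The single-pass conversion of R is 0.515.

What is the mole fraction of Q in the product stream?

R reacted = 0.515 × 488 = 251.3 kmol; ν_R = −2, so ξ = 251.3/2 = 125.7 kmol.
Outlet amounts (n = n₀ + ν ξ):
  R: 488 − 2(125.7) = 236.7
  Q: 0 + 1(125.7) = 125.7
  M: 0 + 1(125.7) = 125.7
Total out = 488 kmol; y_Q = 125.7 / 488 = 0.2575.

0.258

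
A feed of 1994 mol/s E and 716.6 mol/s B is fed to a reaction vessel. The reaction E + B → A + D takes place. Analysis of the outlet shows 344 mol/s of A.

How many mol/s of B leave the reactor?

For A: n = n₀ + 1ξ → 344 = 0 + 1ξ, giving ξ = 344 mol/s.
Outlet amounts (n = n₀ + ν ξ):
  E: 1994 − 1(344) = 1650
  B: 716.6 − 1(344) = 372.6
  A: 0 + 1(344) = 344
  D: 0 + 1(344) = 344

373 mol/s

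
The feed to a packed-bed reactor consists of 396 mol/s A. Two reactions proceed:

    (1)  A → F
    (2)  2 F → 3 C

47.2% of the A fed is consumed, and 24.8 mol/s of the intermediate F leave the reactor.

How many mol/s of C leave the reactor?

243 mol/s

Conversion of A: A consumed = 1ξ₁ = 0.472 × 396 → ξ₁ = 186.9 mol/s.
F balance: n_F = 0 + 1ξ₁ − 2ξ₂ = 24.8 → ξ₂ = (1·186.9 − 24.8)/2 = 81.06 mol/s.
Outlet amounts (n = n₀ + Σ ν·ξ):
  A: 396 − 1(186.9) = 209.1
  F: 0 + 1(186.9) − 2(81.06) = 24.8
  C: 0 + 3(81.06) = 243.2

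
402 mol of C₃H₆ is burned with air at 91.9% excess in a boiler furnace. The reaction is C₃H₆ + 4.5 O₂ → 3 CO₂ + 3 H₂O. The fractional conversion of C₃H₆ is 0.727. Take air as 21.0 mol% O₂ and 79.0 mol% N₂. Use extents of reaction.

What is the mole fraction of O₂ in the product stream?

0.126

Stoichiometric O₂ = 4.5 × 402 = 1809 mol; O₂ fed = 1809 × 1.919 = 3471 mol.
N₂ fed = 3471 × 79/21 = 13060 mol.
Fuel reacted = 0.727 × 402 → ξ = 292.3 mol.
Outlet (n = n₀ + ν ξ):
  C₃H₆: 402 − 1(292.3) = 109.7
  O₂: 3471 − 4.5(292.3) = 2156
  N₂: 13060 (inert)
  CO₂: 0 + 3(292.3) = 876.8
  H₂O: 0 + 3(292.3) = 876.8
Total out = 17080 mol; y_O₂ = 2156 / 17080 = 0.1263.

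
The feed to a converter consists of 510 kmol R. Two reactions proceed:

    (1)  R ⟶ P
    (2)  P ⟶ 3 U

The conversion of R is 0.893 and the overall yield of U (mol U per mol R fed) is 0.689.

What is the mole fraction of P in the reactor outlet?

0.455

Conversion of R: R consumed = 1ξ₁ = 0.893 × 510 → ξ₁ = 455.4 kmol.
Yield of U: 3ξ₂ / 510 = 0.689 → ξ₂ = 117.1 kmol.
Outlet amounts (n = n₀ + Σ ν·ξ):
  R: 510 − 1(455.4) = 54.57
  P: 0 + 1(455.4) − 1(117.1) = 338.3
  U: 0 + 3(117.1) = 351.4
Total out = 744.3 kmol; y_P = 338.3 / 744.3 = 0.4545.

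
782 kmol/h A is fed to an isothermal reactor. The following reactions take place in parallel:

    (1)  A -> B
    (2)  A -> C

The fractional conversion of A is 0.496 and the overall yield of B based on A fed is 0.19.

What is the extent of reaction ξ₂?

Yield of B: 1ξ₁ / 782 = 0.19 → ξ₁ = 148.6 kmol/h.
Conversion of A: 1ξ₁ + 1ξ₂ = 0.496 × 782 = 387.9 → ξ₂ = 239.3 kmol/h.
Outlet amounts (n = n₀ + Σ ν·ξ):
  A: 782 − 1(148.6) − 1(239.3) = 394.1
  B: 0 + 1(148.6) = 148.6
  C: 0 + 1(239.3) = 239.3

ξ₂ = 239 kmol/h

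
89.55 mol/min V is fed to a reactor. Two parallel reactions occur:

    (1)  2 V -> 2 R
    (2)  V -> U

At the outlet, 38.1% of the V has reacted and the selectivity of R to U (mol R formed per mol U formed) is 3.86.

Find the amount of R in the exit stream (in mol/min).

27.1 mol/min

Conversion of V: V consumed = 0.381 × 89.55 = 34.12 mol/min = 2ξ₁ + 1ξ₂.
Selectivity: 2ξ₁ / (1ξ₂) = 3.86 → ξ₁ = 1.93 ξ₂.
Substitute: (2·1.93 + 1) ξ₂ = 34.12 → ξ₂ = 7.02 mol/min, ξ₁ = 13.55 mol/min.
Outlet amounts (n = n₀ + Σ ν·ξ):
  V: 89.55 − 2(13.55) − 1(7.02) = 55.43
  R: 0 + 2(13.55) = 27.1
  U: 0 + 1(7.02) = 7.02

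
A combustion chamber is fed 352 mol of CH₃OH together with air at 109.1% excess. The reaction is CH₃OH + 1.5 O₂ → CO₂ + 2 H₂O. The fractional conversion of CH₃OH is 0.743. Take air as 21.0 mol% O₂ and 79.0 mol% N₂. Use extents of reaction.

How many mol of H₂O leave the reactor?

Stoichiometric O₂ = 1.5 × 352 = 528 mol; O₂ fed = 528 × 2.091 = 1104 mol.
N₂ fed = 1104 × 79/21 = 4153 mol.
Fuel reacted = 0.743 × 352 → ξ = 261.5 mol.
Outlet (n = n₀ + ν ξ):
  CH₃OH: 352 − 1(261.5) = 90.46
  O₂: 1104 − 1.5(261.5) = 711.7
  N₂: 4153 (inert)
  CO₂: 0 + 1(261.5) = 261.5
  H₂O: 0 + 2(261.5) = 523.1

523 mol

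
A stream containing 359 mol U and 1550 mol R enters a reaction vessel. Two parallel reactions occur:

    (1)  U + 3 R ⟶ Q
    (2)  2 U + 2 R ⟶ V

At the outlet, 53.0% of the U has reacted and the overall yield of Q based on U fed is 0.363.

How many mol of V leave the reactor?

Yield of Q: 1ξ₁ / 359 = 0.363 → ξ₁ = 130.3 mol.
Conversion of U: 1ξ₁ + 2ξ₂ = 0.53 × 359 = 190.3 → ξ₂ = 29.98 mol.
Outlet amounts (n = n₀ + Σ ν·ξ):
  U: 359 − 1(130.3) − 2(29.98) = 168.7
  R: 1550 − 3(130.3) − 2(29.98) = 1099
  Q: 0 + 1(130.3) = 130.3
  V: 0 + 1(29.98) = 29.98

30 mol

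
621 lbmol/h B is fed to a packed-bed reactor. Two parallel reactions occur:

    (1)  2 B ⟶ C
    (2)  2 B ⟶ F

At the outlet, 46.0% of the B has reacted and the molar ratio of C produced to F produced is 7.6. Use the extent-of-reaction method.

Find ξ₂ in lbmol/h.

Conversion of B: B consumed = 0.46 × 621 = 285.7 lbmol/h = 2ξ₁ + 2ξ₂.
Selectivity: 1ξ₁ / (1ξ₂) = 7.6 → ξ₁ = 7.6 ξ₂.
Substitute: (2·7.6 + 2) ξ₂ = 285.7 → ξ₂ = 16.61 lbmol/h, ξ₁ = 126.2 lbmol/h.
Outlet amounts (n = n₀ + Σ ν·ξ):
  B: 621 − 2(126.2) − 2(16.61) = 335.3
  C: 0 + 1(126.2) = 126.2
  F: 0 + 1(16.61) = 16.61

ξ₂ = 16.6 lbmol/h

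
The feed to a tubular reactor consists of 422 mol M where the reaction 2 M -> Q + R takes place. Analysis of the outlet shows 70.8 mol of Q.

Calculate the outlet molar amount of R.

70.8 mol

For Q: n = n₀ + 1ξ → 70.8 = 0 + 1ξ, giving ξ = 70.8 mol.
Outlet amounts (n = n₀ + ν ξ):
  M: 422 − 2(70.8) = 280.4
  Q: 0 + 1(70.8) = 70.8
  R: 0 + 1(70.8) = 70.8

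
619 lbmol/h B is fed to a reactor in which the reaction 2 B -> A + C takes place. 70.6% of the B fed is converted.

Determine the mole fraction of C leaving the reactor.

0.353

B reacted = 0.706 × 619 = 437 lbmol/h; ν_B = −2, so ξ = 437/2 = 218.5 lbmol/h.
Outlet amounts (n = n₀ + ν ξ):
  B: 619 − 2(218.5) = 182
  A: 0 + 1(218.5) = 218.5
  C: 0 + 1(218.5) = 218.5
Total out = 619 lbmol/h; y_C = 218.5 / 619 = 0.353.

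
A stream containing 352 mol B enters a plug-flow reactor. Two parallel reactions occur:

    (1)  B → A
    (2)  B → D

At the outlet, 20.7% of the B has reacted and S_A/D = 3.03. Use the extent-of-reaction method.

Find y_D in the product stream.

Conversion of B: B consumed = 0.207 × 352 = 72.86 mol = 1ξ₁ + 1ξ₂.
Selectivity: 1ξ₁ / (1ξ₂) = 3.03 → ξ₁ = 3.03 ξ₂.
Substitute: (1·3.03 + 1) ξ₂ = 72.86 → ξ₂ = 18.08 mol, ξ₁ = 54.78 mol.
Outlet amounts (n = n₀ + Σ ν·ξ):
  B: 352 − 1(54.78) − 1(18.08) = 279.1
  A: 0 + 1(54.78) = 54.78
  D: 0 + 1(18.08) = 18.08
Total out = 352 mol; y_D = 18.08 / 352 = 0.05136.

0.0514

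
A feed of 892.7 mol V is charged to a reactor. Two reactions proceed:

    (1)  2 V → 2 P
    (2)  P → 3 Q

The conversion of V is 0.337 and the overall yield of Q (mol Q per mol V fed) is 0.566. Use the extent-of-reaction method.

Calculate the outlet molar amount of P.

132 mol

Conversion of V: V consumed = 2ξ₁ = 0.337 × 892.7 → ξ₁ = 150.4 mol.
Yield of Q: 3ξ₂ / 892.7 = 0.566 → ξ₂ = 168.4 mol.
Outlet amounts (n = n₀ + Σ ν·ξ):
  V: 892.7 − 2(150.4) = 591.9
  P: 0 + 2(150.4) − 1(168.4) = 132.4
  Q: 0 + 3(168.4) = 505.3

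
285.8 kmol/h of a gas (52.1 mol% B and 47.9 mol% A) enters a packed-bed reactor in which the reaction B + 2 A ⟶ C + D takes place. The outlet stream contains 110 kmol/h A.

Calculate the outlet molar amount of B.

135 kmol/h

For A: n = n₀ − 2ξ → 110 = 136.9 − 2ξ, giving ξ = 13.45 kmol/h.
Outlet amounts (n = n₀ + ν ξ):
  B: 148.9 − 1(13.45) = 135.5
  A: 136.9 − 2(13.45) = 110
  C: 0 + 1(13.45) = 13.45
  D: 0 + 1(13.45) = 13.45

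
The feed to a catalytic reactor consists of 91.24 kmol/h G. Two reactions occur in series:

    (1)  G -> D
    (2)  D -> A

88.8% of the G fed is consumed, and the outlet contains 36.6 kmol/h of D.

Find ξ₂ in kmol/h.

Conversion of G: G consumed = 1ξ₁ = 0.888 × 91.24 → ξ₁ = 81.02 kmol/h.
D balance: n_D = 0 + 1ξ₁ − 1ξ₂ = 36.6 → ξ₂ = (1·81.02 − 36.6)/1 = 44.42 kmol/h.
Outlet amounts (n = n₀ + Σ ν·ξ):
  G: 91.24 − 1(81.02) = 10.22
  D: 0 + 1(81.02) − 1(44.42) = 36.6
  A: 0 + 1(44.42) = 44.42

ξ₂ = 44.4 kmol/h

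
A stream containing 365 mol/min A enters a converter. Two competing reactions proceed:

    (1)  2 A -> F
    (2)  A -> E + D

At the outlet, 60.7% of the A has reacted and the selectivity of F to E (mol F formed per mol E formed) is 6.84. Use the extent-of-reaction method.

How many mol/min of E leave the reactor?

15.1 mol/min

Conversion of A: A consumed = 0.607 × 365 = 221.6 mol/min = 2ξ₁ + 1ξ₂.
Selectivity: 1ξ₁ / (1ξ₂) = 6.84 → ξ₁ = 6.84 ξ₂.
Substitute: (2·6.84 + 1) ξ₂ = 221.6 → ξ₂ = 15.09 mol/min, ξ₁ = 103.2 mol/min.
Outlet amounts (n = n₀ + Σ ν·ξ):
  A: 365 − 2(103.2) − 1(15.09) = 143.4
  F: 0 + 1(103.2) = 103.2
  E: 0 + 1(15.09) = 15.09
  D: 0 + 1(15.09) = 15.09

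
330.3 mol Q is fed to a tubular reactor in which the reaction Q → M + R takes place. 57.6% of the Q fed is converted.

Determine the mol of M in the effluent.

190 mol

Q reacted = 0.576 × 330.3 = 190.3 mol; ν_Q = −1, so ξ = 190.3/1 = 190.3 mol.
Outlet amounts (n = n₀ + ν ξ):
  Q: 330.3 − 1(190.3) = 140
  M: 0 + 1(190.3) = 190.3
  R: 0 + 1(190.3) = 190.3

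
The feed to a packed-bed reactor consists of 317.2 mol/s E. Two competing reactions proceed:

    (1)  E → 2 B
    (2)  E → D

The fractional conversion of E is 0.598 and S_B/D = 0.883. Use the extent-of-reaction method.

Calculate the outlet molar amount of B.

Conversion of E: E consumed = 0.598 × 317.2 = 189.7 mol/s = 1ξ₁ + 1ξ₂.
Selectivity: 2ξ₁ / (1ξ₂) = 0.883 → ξ₁ = 0.4415 ξ₂.
Substitute: (1·0.4415 + 1) ξ₂ = 189.7 → ξ₂ = 131.6 mol/s, ξ₁ = 58.1 mol/s.
Outlet amounts (n = n₀ + Σ ν·ξ):
  E: 317.2 − 1(58.1) − 1(131.6) = 127.5
  B: 0 + 2(58.1) = 116.2
  D: 0 + 1(131.6) = 131.6

116 mol/s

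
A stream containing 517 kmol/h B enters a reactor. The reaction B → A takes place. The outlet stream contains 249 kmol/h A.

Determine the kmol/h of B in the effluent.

268 kmol/h

For A: n = n₀ + 1ξ → 249 = 0 + 1ξ, giving ξ = 249 kmol/h.
Outlet amounts (n = n₀ + ν ξ):
  B: 517 − 1(249) = 268
  A: 0 + 1(249) = 249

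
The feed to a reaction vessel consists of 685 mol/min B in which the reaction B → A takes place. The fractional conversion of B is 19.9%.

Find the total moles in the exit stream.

B reacted = 0.199 × 685 = 136.3 mol/min; ν_B = −1, so ξ = 136.3/1 = 136.3 mol/min.
Outlet amounts (n = n₀ + ν ξ):
  B: 685 − 1(136.3) = 548.7
  A: 0 + 1(136.3) = 136.3
Total out = 548.7 + 136.3 = 685 mol/min.

685 mol/min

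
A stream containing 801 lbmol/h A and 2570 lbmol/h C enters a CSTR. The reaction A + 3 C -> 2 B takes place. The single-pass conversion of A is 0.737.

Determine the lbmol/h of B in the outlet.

A reacted = 0.737 × 801 = 590.3 lbmol/h; ν_A = −1, so ξ = 590.3/1 = 590.3 lbmol/h.
Outlet amounts (n = n₀ + ν ξ):
  A: 801 − 1(590.3) = 210.7
  C: 2570 − 3(590.3) = 799
  B: 0 + 2(590.3) = 1181

1180 lbmol/h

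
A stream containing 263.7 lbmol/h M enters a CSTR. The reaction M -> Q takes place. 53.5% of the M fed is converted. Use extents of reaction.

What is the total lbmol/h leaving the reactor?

264 lbmol/h

M reacted = 0.535 × 263.7 = 141.1 lbmol/h; ν_M = −1, so ξ = 141.1/1 = 141.1 lbmol/h.
Outlet amounts (n = n₀ + ν ξ):
  M: 263.7 − 1(141.1) = 122.6
  Q: 0 + 1(141.1) = 141.1
Total out = 122.6 + 141.1 = 263.7 lbmol/h.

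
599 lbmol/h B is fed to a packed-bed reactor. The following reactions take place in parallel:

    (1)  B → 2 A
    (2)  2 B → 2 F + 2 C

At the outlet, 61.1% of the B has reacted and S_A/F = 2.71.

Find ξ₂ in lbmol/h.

Conversion of B: B consumed = 0.611 × 599 = 366 lbmol/h = 1ξ₁ + 2ξ₂.
Selectivity: 2ξ₁ / (2ξ₂) = 2.71 → ξ₁ = 2.71 ξ₂.
Substitute: (1·2.71 + 2) ξ₂ = 366 → ξ₂ = 77.7 lbmol/h, ξ₁ = 210.6 lbmol/h.
Outlet amounts (n = n₀ + Σ ν·ξ):
  B: 599 − 1(210.6) − 2(77.7) = 233
  A: 0 + 2(210.6) = 421.2
  F: 0 + 2(77.7) = 155.4
  C: 0 + 2(77.7) = 155.4

ξ₂ = 77.7 lbmol/h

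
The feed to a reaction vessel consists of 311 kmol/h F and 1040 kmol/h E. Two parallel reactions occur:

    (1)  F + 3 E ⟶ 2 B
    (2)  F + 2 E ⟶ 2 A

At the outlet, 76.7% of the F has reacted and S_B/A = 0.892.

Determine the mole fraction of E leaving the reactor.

0.45

Conversion of F: F consumed = 0.767 × 311 = 238.5 kmol/h = 1ξ₁ + 1ξ₂.
Selectivity: 2ξ₁ / (2ξ₂) = 0.892 → ξ₁ = 0.892 ξ₂.
Substitute: (1·0.892 + 1) ξ₂ = 238.5 → ξ₂ = 126.1 kmol/h, ξ₁ = 112.5 kmol/h.
Outlet amounts (n = n₀ + Σ ν·ξ):
  F: 311 − 1(112.5) − 1(126.1) = 72.46
  E: 1040 − 3(112.5) − 2(126.1) = 450.5
  B: 0 + 2(112.5) = 224.9
  A: 0 + 2(126.1) = 252.2
Total out = 1000 kmol/h; y_E = 450.5 / 1000 = 0.4505.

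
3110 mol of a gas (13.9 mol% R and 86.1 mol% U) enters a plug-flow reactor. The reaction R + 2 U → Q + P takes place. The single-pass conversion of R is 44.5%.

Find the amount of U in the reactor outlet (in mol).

R reacted = 0.445 × 432.3 = 192.4 mol; ν_R = −1, so ξ = 192.4/1 = 192.4 mol.
Outlet amounts (n = n₀ + ν ξ):
  R: 432.3 − 1(192.4) = 239.9
  U: 2678 − 2(192.4) = 2293
  Q: 0 + 1(192.4) = 192.4
  P: 0 + 1(192.4) = 192.4

2290 mol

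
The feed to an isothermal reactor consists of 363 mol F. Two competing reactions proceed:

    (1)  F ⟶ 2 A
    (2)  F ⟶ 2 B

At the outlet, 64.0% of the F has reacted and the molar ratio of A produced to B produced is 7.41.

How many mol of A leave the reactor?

Conversion of F: F consumed = 0.64 × 363 = 232.3 mol = 1ξ₁ + 1ξ₂.
Selectivity: 2ξ₁ / (2ξ₂) = 7.41 → ξ₁ = 7.41 ξ₂.
Substitute: (1·7.41 + 1) ξ₂ = 232.3 → ξ₂ = 27.62 mol, ξ₁ = 204.7 mol.
Outlet amounts (n = n₀ + Σ ν·ξ):
  F: 363 − 1(204.7) − 1(27.62) = 130.7
  A: 0 + 2(204.7) = 409.4
  B: 0 + 2(27.62) = 55.25

409 mol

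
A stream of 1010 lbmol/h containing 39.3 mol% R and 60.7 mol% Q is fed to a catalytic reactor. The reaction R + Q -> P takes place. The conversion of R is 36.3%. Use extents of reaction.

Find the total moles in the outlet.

866 lbmol/h

R reacted = 0.363 × 396.9 = 144.1 lbmol/h; ν_R = −1, so ξ = 144.1/1 = 144.1 lbmol/h.
Outlet amounts (n = n₀ + ν ξ):
  R: 396.9 − 1(144.1) = 252.8
  Q: 613.1 − 1(144.1) = 469
  P: 0 + 1(144.1) = 144.1
Total out = 252.8 + 469 + 144.1 = 865.9 lbmol/h.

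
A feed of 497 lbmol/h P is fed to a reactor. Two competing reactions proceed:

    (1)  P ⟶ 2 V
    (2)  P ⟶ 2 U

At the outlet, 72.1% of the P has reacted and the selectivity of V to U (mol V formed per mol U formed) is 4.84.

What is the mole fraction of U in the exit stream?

0.143

Conversion of P: P consumed = 0.721 × 497 = 358.3 lbmol/h = 1ξ₁ + 1ξ₂.
Selectivity: 2ξ₁ / (2ξ₂) = 4.84 → ξ₁ = 4.84 ξ₂.
Substitute: (1·4.84 + 1) ξ₂ = 358.3 → ξ₂ = 61.36 lbmol/h, ξ₁ = 297 lbmol/h.
Outlet amounts (n = n₀ + Σ ν·ξ):
  P: 497 − 1(297) − 1(61.36) = 138.7
  V: 0 + 2(297) = 594
  U: 0 + 2(61.36) = 122.7
Total out = 855.3 lbmol/h; y_U = 122.7 / 855.3 = 0.1435.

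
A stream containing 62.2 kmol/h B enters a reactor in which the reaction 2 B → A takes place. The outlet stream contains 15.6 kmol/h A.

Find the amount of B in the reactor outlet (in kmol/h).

31 kmol/h

For A: n = n₀ + 1ξ → 15.6 = 0 + 1ξ, giving ξ = 15.6 kmol/h.
Outlet amounts (n = n₀ + ν ξ):
  B: 62.2 − 2(15.6) = 31
  A: 0 + 1(15.6) = 15.6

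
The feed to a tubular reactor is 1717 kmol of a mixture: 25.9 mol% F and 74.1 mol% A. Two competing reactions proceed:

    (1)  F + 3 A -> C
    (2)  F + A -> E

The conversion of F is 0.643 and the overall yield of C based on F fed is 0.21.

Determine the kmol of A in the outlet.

800 kmol

Yield of C: 1ξ₁ / 444.7 = 0.21 → ξ₁ = 93.39 kmol.
Conversion of F: 1ξ₁ + 1ξ₂ = 0.643 × 444.7 = 285.9 → ξ₂ = 192.6 kmol.
Outlet amounts (n = n₀ + Σ ν·ξ):
  F: 444.7 − 1(93.39) − 1(192.6) = 158.8
  A: 1272 − 3(93.39) − 1(192.6) = 799.6
  C: 0 + 1(93.39) = 93.39
  E: 0 + 1(192.6) = 192.6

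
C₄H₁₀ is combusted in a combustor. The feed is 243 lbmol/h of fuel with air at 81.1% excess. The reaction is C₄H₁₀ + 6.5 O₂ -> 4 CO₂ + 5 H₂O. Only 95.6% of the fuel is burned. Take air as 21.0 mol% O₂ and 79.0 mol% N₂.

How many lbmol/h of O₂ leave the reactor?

Stoichiometric O₂ = 6.5 × 243 = 1580 lbmol/h; O₂ fed = 1580 × 1.811 = 2860 lbmol/h.
N₂ fed = 2860 × 79/21 = 10760 lbmol/h.
Fuel reacted = 0.956 × 243 → ξ = 232.3 lbmol/h.
Outlet (n = n₀ + ν ξ):
  C₄H₁₀: 243 − 1(232.3) = 10.69
  O₂: 2860 − 6.5(232.3) = 1350
  N₂: 10760 (inert)
  CO₂: 0 + 4(232.3) = 929.2
  H₂O: 0 + 5(232.3) = 1162

1350 lbmol/h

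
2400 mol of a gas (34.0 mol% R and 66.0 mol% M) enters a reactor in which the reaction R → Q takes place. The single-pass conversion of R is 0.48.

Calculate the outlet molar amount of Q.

R reacted = 0.48 × 816 = 391.7 mol; ν_R = −1, so ξ = 391.7/1 = 391.7 mol.
Outlet amounts (n = n₀ + ν ξ):
  R: 816 − 1(391.7) = 424.3
  Q: 0 + 1(391.7) = 391.7
  M: 1584 (inert)

392 mol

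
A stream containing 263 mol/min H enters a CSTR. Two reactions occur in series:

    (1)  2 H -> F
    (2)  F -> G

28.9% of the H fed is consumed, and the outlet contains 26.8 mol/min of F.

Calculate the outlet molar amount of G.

11.2 mol/min

Conversion of H: H consumed = 2ξ₁ = 0.289 × 263 → ξ₁ = 38 mol/min.
F balance: n_F = 0 + 1ξ₁ − 1ξ₂ = 26.8 → ξ₂ = (1·38 − 26.8)/1 = 11.2 mol/min.
Outlet amounts (n = n₀ + Σ ν·ξ):
  H: 263 − 2(38) = 187
  F: 0 + 1(38) − 1(11.2) = 26.8
  G: 0 + 1(11.2) = 11.2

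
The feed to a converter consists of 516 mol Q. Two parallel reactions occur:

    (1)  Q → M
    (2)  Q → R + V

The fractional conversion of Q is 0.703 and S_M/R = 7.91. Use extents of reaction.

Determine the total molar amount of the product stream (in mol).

557 mol

Conversion of Q: Q consumed = 0.703 × 516 = 362.7 mol = 1ξ₁ + 1ξ₂.
Selectivity: 1ξ₁ / (1ξ₂) = 7.91 → ξ₁ = 7.91 ξ₂.
Substitute: (1·7.91 + 1) ξ₂ = 362.7 → ξ₂ = 40.71 mol, ξ₁ = 322 mol.
Outlet amounts (n = n₀ + Σ ν·ξ):
  Q: 516 − 1(322) − 1(40.71) = 153.3
  M: 0 + 1(322) = 322
  R: 0 + 1(40.71) = 40.71
  V: 0 + 1(40.71) = 40.71
Total out = 153.3 + 322 + 40.71 + 40.71 = 556.7 mol.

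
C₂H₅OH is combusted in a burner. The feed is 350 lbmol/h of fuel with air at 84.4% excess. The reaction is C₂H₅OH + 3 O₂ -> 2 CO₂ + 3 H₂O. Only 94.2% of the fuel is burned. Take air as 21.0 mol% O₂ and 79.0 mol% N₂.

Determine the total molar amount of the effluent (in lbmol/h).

9900 lbmol/h

Stoichiometric O₂ = 3 × 350 = 1050 lbmol/h; O₂ fed = 1050 × 1.844 = 1936 lbmol/h.
N₂ fed = 1936 × 79/21 = 7284 lbmol/h.
Fuel reacted = 0.942 × 350 → ξ = 329.7 lbmol/h.
Outlet (n = n₀ + ν ξ):
  C₂H₅OH: 350 − 1(329.7) = 20.3
  O₂: 1936 − 3(329.7) = 947.1
  N₂: 7284 (inert)
  CO₂: 0 + 2(329.7) = 659.4
  H₂O: 0 + 3(329.7) = 989.1
Total out = 20.3 + 947.1 + 7284 + 659.4 + 989.1 = 9900 lbmol/h.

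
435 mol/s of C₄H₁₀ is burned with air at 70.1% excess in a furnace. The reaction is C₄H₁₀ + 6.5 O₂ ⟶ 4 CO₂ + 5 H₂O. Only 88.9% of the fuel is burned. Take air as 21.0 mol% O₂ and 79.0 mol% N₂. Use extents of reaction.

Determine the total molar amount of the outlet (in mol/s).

Stoichiometric O₂ = 6.5 × 435 = 2828 mol/s; O₂ fed = 2828 × 1.701 = 4810 mol/s.
N₂ fed = 4810 × 79/21 = 18090 mol/s.
Fuel reacted = 0.889 × 435 → ξ = 386.7 mol/s.
Outlet (n = n₀ + ν ξ):
  C₄H₁₀: 435 − 1(386.7) = 48.28
  O₂: 4810 − 6.5(386.7) = 2296
  N₂: 18090 (inert)
  CO₂: 0 + 4(386.7) = 1547
  H₂O: 0 + 5(386.7) = 1934
Total out = 48.28 + 2296 + 18090 + 1547 + 1934 = 23920 mol/s.

23900 mol/s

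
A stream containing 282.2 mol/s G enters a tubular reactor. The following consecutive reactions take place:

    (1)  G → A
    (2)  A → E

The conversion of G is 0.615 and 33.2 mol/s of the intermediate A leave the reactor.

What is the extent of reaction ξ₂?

Conversion of G: G consumed = 1ξ₁ = 0.615 × 282.2 → ξ₁ = 173.6 mol/s.
A balance: n_A = 0 + 1ξ₁ − 1ξ₂ = 33.2 → ξ₂ = (1·173.6 − 33.2)/1 = 140.4 mol/s.
Outlet amounts (n = n₀ + Σ ν·ξ):
  G: 282.2 − 1(173.6) = 108.6
  A: 0 + 1(173.6) − 1(140.4) = 33.2
  E: 0 + 1(140.4) = 140.4

ξ₂ = 140 mol/s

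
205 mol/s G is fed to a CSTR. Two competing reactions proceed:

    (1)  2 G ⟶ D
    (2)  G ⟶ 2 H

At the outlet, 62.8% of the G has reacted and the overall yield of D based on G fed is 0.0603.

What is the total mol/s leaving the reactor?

Yield of D: 1ξ₁ / 205 = 0.0603 → ξ₁ = 12.36 mol/s.
Conversion of G: 2ξ₁ + 1ξ₂ = 0.628 × 205 = 128.7 → ξ₂ = 104 mol/s.
Outlet amounts (n = n₀ + Σ ν·ξ):
  G: 205 − 2(12.36) − 1(104) = 76.26
  D: 0 + 1(12.36) = 12.36
  H: 0 + 2(104) = 208
Total out = 76.26 + 12.36 + 208 = 296.7 mol/s.

297 mol/s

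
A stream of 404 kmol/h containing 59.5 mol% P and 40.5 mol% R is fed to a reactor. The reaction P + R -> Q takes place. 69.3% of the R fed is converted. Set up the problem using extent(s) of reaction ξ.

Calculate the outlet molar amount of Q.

113 kmol/h

R reacted = 0.693 × 163.6 = 113.4 kmol/h; ν_R = −1, so ξ = 113.4/1 = 113.4 kmol/h.
Outlet amounts (n = n₀ + ν ξ):
  P: 240.4 − 1(113.4) = 127
  R: 163.6 − 1(113.4) = 50.23
  Q: 0 + 1(113.4) = 113.4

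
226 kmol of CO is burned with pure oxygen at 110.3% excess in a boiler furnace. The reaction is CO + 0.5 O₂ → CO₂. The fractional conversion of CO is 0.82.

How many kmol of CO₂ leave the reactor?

185 kmol

Stoichiometric O₂ = 0.5 × 226 = 113 kmol; O₂ fed = 113 × 2.103 = 237.6 kmol.
Fuel reacted = 0.82 × 226 → ξ = 185.3 kmol.
Outlet (n = n₀ + ν ξ):
  CO: 226 − 1(185.3) = 40.68
  O₂: 237.6 − 0.5(185.3) = 145
  CO₂: 0 + 1(185.3) = 185.3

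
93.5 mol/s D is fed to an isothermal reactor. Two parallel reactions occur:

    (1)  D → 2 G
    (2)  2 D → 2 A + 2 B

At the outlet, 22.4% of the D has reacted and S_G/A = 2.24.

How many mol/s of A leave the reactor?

9.88 mol/s

Conversion of D: D consumed = 0.224 × 93.5 = 20.94 mol/s = 1ξ₁ + 2ξ₂.
Selectivity: 2ξ₁ / (2ξ₂) = 2.24 → ξ₁ = 2.24 ξ₂.
Substitute: (1·2.24 + 2) ξ₂ = 20.94 → ξ₂ = 4.94 mol/s, ξ₁ = 11.06 mol/s.
Outlet amounts (n = n₀ + Σ ν·ξ):
  D: 93.5 − 1(11.06) − 2(4.94) = 72.56
  G: 0 + 2(11.06) = 22.13
  A: 0 + 2(4.94) = 9.879
  B: 0 + 2(4.94) = 9.879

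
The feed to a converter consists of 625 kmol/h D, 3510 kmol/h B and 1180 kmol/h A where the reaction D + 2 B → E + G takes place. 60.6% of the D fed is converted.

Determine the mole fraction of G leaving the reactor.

0.0767

D reacted = 0.606 × 625 = 378.8 kmol/h; ν_D = −1, so ξ = 378.8/1 = 378.8 kmol/h.
Outlet amounts (n = n₀ + ν ξ):
  D: 625 − 1(378.8) = 246.2
  B: 3510 − 2(378.8) = 2752
  E: 0 + 1(378.8) = 378.8
  G: 0 + 1(378.8) = 378.8
  A: 1180 (inert)
Total out = 4936 kmol/h; y_G = 378.8 / 4936 = 0.07673.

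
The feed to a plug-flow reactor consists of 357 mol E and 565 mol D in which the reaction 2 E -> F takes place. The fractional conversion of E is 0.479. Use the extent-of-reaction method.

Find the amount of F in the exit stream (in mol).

E reacted = 0.479 × 357 = 171 mol; ν_E = −2, so ξ = 171/2 = 85.5 mol.
Outlet amounts (n = n₀ + ν ξ):
  E: 357 − 2(85.5) = 186
  F: 0 + 1(85.5) = 85.5
  D: 565 (inert)

85.5 mol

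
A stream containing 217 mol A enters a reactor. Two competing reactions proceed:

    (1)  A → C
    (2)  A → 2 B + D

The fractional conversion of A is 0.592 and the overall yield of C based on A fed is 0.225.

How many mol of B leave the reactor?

Yield of C: 1ξ₁ / 217 = 0.225 → ξ₁ = 48.83 mol.
Conversion of A: 1ξ₁ + 1ξ₂ = 0.592 × 217 = 128.5 → ξ₂ = 79.64 mol.
Outlet amounts (n = n₀ + Σ ν·ξ):
  A: 217 − 1(48.83) − 1(79.64) = 88.54
  C: 0 + 1(48.83) = 48.83
  B: 0 + 2(79.64) = 159.3
  D: 0 + 1(79.64) = 79.64

159 mol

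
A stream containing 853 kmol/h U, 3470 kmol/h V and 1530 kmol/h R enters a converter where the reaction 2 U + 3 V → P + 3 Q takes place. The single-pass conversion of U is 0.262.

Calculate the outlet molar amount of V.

U reacted = 0.262 × 853 = 223.5 kmol/h; ν_U = −2, so ξ = 223.5/2 = 111.7 kmol/h.
Outlet amounts (n = n₀ + ν ξ):
  U: 853 − 2(111.7) = 629.5
  V: 3470 − 3(111.7) = 3135
  P: 0 + 1(111.7) = 111.7
  Q: 0 + 3(111.7) = 335.2
  R: 1530 (inert)

3130 kmol/h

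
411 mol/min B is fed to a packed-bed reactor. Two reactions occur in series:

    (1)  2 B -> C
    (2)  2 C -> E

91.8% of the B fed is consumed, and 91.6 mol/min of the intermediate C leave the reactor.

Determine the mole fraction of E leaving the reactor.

0.279

Conversion of B: B consumed = 2ξ₁ = 0.918 × 411 → ξ₁ = 188.6 mol/min.
C balance: n_C = 0 + 1ξ₁ − 2ξ₂ = 91.6 → ξ₂ = (1·188.6 − 91.6)/2 = 48.52 mol/min.
Outlet amounts (n = n₀ + Σ ν·ξ):
  B: 411 − 2(188.6) = 33.7
  C: 0 + 1(188.6) − 2(48.52) = 91.6
  E: 0 + 1(48.52) = 48.52
Total out = 173.8 mol/min; y_E = 48.52 / 173.8 = 0.2792.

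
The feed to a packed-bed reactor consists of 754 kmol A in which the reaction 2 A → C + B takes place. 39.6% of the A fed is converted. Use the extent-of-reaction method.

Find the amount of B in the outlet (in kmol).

149 kmol

A reacted = 0.396 × 754 = 298.6 kmol; ν_A = −2, so ξ = 298.6/2 = 149.3 kmol.
Outlet amounts (n = n₀ + ν ξ):
  A: 754 − 2(149.3) = 455.4
  C: 0 + 1(149.3) = 149.3
  B: 0 + 1(149.3) = 149.3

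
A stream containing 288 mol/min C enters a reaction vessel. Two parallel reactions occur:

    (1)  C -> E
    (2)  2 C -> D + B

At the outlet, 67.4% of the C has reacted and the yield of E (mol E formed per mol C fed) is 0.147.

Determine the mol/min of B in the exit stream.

Yield of E: 1ξ₁ / 288 = 0.147 → ξ₁ = 42.34 mol/min.
Conversion of C: 1ξ₁ + 2ξ₂ = 0.674 × 288 = 194.1 → ξ₂ = 75.89 mol/min.
Outlet amounts (n = n₀ + Σ ν·ξ):
  C: 288 − 1(42.34) − 2(75.89) = 93.89
  E: 0 + 1(42.34) = 42.34
  D: 0 + 1(75.89) = 75.89
  B: 0 + 1(75.89) = 75.89

75.9 mol/min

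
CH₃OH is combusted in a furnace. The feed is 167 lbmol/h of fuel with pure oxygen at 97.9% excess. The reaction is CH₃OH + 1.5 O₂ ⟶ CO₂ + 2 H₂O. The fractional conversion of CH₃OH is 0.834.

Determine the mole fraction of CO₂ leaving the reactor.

Stoichiometric O₂ = 1.5 × 167 = 250.5 lbmol/h; O₂ fed = 250.5 × 1.979 = 495.7 lbmol/h.
Fuel reacted = 0.834 × 167 → ξ = 139.3 lbmol/h.
Outlet (n = n₀ + ν ξ):
  CH₃OH: 167 − 1(139.3) = 27.72
  O₂: 495.7 − 1.5(139.3) = 286.8
  CO₂: 0 + 1(139.3) = 139.3
  H₂O: 0 + 2(139.3) = 278.6
Total out = 732.4 lbmol/h; y_CO₂ = 139.3 / 732.4 = 0.1902.

0.19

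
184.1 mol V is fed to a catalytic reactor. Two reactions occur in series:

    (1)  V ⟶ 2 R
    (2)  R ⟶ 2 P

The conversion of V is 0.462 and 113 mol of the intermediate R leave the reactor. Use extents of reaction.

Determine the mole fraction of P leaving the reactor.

0.35

Conversion of V: V consumed = 1ξ₁ = 0.462 × 184.1 → ξ₁ = 85.05 mol.
R balance: n_R = 0 + 2ξ₁ − 1ξ₂ = 113 → ξ₂ = (2·85.05 − 113)/1 = 57.11 mol.
Outlet amounts (n = n₀ + Σ ν·ξ):
  V: 184.1 − 1(85.05) = 99.05
  R: 0 + 2(85.05) − 1(57.11) = 113
  P: 0 + 2(57.11) = 114.2
Total out = 326.3 mol; y_P = 114.2 / 326.3 = 0.3501.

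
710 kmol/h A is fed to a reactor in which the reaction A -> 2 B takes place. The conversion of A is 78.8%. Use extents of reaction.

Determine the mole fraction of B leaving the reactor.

A reacted = 0.788 × 710 = 559.5 kmol/h; ν_A = −1, so ξ = 559.5/1 = 559.5 kmol/h.
Outlet amounts (n = n₀ + ν ξ):
  A: 710 − 1(559.5) = 150.5
  B: 0 + 2(559.5) = 1119
Total out = 1269 kmol/h; y_B = 1119 / 1269 = 0.8814.

0.881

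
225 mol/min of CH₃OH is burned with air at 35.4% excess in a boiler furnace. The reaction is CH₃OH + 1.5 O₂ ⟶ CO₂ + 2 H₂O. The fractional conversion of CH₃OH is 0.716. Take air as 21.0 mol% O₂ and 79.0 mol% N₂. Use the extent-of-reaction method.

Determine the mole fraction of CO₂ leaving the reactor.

0.0649

Stoichiometric O₂ = 1.5 × 225 = 337.5 mol/min; O₂ fed = 337.5 × 1.354 = 457 mol/min.
N₂ fed = 457 × 79/21 = 1719 mol/min.
Fuel reacted = 0.716 × 225 → ξ = 161.1 mol/min.
Outlet (n = n₀ + ν ξ):
  CH₃OH: 225 − 1(161.1) = 63.9
  O₂: 457 − 1.5(161.1) = 215.3
  N₂: 1719 (inert)
  CO₂: 0 + 1(161.1) = 161.1
  H₂O: 0 + 2(161.1) = 322.2
Total out = 2482 mol/min; y_CO₂ = 161.1 / 2482 = 0.06492.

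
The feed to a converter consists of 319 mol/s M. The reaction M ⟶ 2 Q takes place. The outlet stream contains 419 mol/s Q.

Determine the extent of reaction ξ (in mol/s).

For Q: n = n₀ + 2ξ → 419 = 0 + 2ξ, giving ξ = 209.5 mol/s.
Outlet amounts (n = n₀ + ν ξ):
  M: 319 − 1(209.5) = 109.5
  Q: 0 + 2(209.5) = 419

ξ = 210 mol/s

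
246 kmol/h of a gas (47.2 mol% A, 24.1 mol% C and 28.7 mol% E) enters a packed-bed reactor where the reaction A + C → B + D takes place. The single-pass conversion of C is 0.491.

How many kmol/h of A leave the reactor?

C reacted = 0.491 × 59.29 = 29.11 kmol/h; ν_C = −1, so ξ = 29.11/1 = 29.11 kmol/h.
Outlet amounts (n = n₀ + ν ξ):
  A: 116.1 − 1(29.11) = 87
  C: 59.29 − 1(29.11) = 30.18
  B: 0 + 1(29.11) = 29.11
  D: 0 + 1(29.11) = 29.11
  E: 70.6 (inert)

87 kmol/h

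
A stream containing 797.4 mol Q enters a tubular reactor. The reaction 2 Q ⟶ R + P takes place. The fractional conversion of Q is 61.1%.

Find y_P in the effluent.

Q reacted = 0.611 × 797.4 = 487.2 mol; ν_Q = −2, so ξ = 487.2/2 = 243.6 mol.
Outlet amounts (n = n₀ + ν ξ):
  Q: 797.4 − 2(243.6) = 310.2
  R: 0 + 1(243.6) = 243.6
  P: 0 + 1(243.6) = 243.6
Total out = 797.4 mol; y_P = 243.6 / 797.4 = 0.3055.

0.305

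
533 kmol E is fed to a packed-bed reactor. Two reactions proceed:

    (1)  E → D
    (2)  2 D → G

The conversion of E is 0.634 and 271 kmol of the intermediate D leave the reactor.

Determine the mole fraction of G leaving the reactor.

0.067

Conversion of E: E consumed = 1ξ₁ = 0.634 × 533 → ξ₁ = 337.9 kmol.
D balance: n_D = 0 + 1ξ₁ − 2ξ₂ = 271 → ξ₂ = (1·337.9 − 271)/2 = 33.46 kmol.
Outlet amounts (n = n₀ + Σ ν·ξ):
  E: 533 − 1(337.9) = 195.1
  D: 0 + 1(337.9) − 2(33.46) = 271
  G: 0 + 1(33.46) = 33.46
Total out = 499.5 kmol; y_G = 33.46 / 499.5 = 0.06698.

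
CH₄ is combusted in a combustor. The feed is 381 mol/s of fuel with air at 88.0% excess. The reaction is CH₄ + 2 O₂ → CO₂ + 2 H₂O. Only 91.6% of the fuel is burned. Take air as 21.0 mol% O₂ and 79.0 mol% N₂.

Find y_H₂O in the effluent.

Stoichiometric O₂ = 2 × 381 = 762 mol/s; O₂ fed = 762 × 1.880 = 1433 mol/s.
N₂ fed = 1433 × 79/21 = 5389 mol/s.
Fuel reacted = 0.916 × 381 → ξ = 349 mol/s.
Outlet (n = n₀ + ν ξ):
  CH₄: 381 − 1(349) = 32
  O₂: 1433 − 2(349) = 734.6
  N₂: 5389 (inert)
  CO₂: 0 + 1(349) = 349
  H₂O: 0 + 2(349) = 698
Total out = 7203 mol/s; y_H₂O = 698 / 7203 = 0.09691.

0.0969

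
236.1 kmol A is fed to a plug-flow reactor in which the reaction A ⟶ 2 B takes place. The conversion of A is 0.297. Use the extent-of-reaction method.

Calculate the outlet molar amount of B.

140 kmol

A reacted = 0.297 × 236.1 = 70.12 kmol; ν_A = −1, so ξ = 70.12/1 = 70.12 kmol.
Outlet amounts (n = n₀ + ν ξ):
  A: 236.1 − 1(70.12) = 166
  B: 0 + 2(70.12) = 140.2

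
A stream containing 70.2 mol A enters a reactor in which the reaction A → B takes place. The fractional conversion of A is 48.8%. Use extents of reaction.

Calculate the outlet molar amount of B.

A reacted = 0.488 × 70.2 = 34.26 mol; ν_A = −1, so ξ = 34.26/1 = 34.26 mol.
Outlet amounts (n = n₀ + ν ξ):
  A: 70.2 − 1(34.26) = 35.94
  B: 0 + 1(34.26) = 34.26

34.3 mol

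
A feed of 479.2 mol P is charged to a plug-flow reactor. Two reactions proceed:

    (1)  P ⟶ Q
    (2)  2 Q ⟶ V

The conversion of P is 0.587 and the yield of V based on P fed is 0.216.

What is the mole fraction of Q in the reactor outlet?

0.198

Conversion of P: P consumed = 1ξ₁ = 0.587 × 479.2 → ξ₁ = 281.3 mol.
Yield of V: 1ξ₂ / 479.2 = 0.216 → ξ₂ = 103.5 mol.
Outlet amounts (n = n₀ + Σ ν·ξ):
  P: 479.2 − 1(281.3) = 197.9
  Q: 0 + 1(281.3) − 2(103.5) = 74.28
  V: 0 + 1(103.5) = 103.5
Total out = 375.7 mol; y_Q = 74.28 / 375.7 = 0.1977.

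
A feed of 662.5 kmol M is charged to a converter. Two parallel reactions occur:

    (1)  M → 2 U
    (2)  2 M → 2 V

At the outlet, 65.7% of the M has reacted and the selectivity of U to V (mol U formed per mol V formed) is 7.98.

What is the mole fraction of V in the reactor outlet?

0.0863

Conversion of M: M consumed = 0.657 × 662.5 = 435.3 kmol = 1ξ₁ + 2ξ₂.
Selectivity: 2ξ₁ / (2ξ₂) = 7.98 → ξ₁ = 7.98 ξ₂.
Substitute: (1·7.98 + 2) ξ₂ = 435.3 → ξ₂ = 43.61 kmol, ξ₁ = 348 kmol.
Outlet amounts (n = n₀ + Σ ν·ξ):
  M: 662.5 − 1(348) − 2(43.61) = 227.2
  U: 0 + 2(348) = 696.1
  V: 0 + 2(43.61) = 87.23
Total out = 1011 kmol; y_V = 87.23 / 1011 = 0.08632.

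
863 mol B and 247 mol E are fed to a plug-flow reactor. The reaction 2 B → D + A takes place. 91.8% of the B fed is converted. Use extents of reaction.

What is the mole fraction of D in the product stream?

0.357

B reacted = 0.918 × 863 = 792.2 mol; ν_B = −2, so ξ = 792.2/2 = 396.1 mol.
Outlet amounts (n = n₀ + ν ξ):
  B: 863 − 2(396.1) = 70.77
  D: 0 + 1(396.1) = 396.1
  A: 0 + 1(396.1) = 396.1
  E: 247 (inert)
Total out = 1110 mol; y_D = 396.1 / 1110 = 0.3569.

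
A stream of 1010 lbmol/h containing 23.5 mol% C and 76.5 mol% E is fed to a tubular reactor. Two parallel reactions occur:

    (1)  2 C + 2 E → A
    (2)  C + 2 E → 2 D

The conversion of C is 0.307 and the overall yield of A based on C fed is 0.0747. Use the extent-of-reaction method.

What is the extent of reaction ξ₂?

Yield of A: 1ξ₁ / 237.3 = 0.0747 → ξ₁ = 17.73 lbmol/h.
Conversion of C: 2ξ₁ + 1ξ₂ = 0.307 × 237.3 = 72.87 → ξ₂ = 37.41 lbmol/h.
Outlet amounts (n = n₀ + Σ ν·ξ):
  C: 237.3 − 2(17.73) − 1(37.41) = 164.5
  E: 772.6 − 2(17.73) − 2(37.41) = 662.4
  A: 0 + 1(17.73) = 17.73
  D: 0 + 2(37.41) = 74.81

ξ₂ = 37.4 lbmol/h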